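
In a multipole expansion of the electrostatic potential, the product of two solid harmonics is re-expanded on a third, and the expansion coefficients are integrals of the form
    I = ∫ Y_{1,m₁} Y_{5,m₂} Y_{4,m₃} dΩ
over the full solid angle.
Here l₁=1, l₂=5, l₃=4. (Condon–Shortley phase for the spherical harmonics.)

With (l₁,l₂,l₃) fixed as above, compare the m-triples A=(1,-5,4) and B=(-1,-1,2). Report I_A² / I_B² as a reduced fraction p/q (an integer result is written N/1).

15/2

l's match ⇒ only the (l;m) 3-j factors differ between A and B.
A: triangle coeff Δ(1,5,4) = 1/495; Σ_t [0,0]: t=0:+1/80640 = 1/80640; (3j)²=1/11 [(1 5 4; 1 -5 4)], sign=+1
B: triangle coeff Δ(1,5,4) = 1/495; Σ_t [2,2]: t=2:+1/2880 = 1/2880; (3j)²=2/165 [(1 5 4; -1 -1 2)], sign=+1
I_A²/I_B² = (1/11)/(2/165) = 15/2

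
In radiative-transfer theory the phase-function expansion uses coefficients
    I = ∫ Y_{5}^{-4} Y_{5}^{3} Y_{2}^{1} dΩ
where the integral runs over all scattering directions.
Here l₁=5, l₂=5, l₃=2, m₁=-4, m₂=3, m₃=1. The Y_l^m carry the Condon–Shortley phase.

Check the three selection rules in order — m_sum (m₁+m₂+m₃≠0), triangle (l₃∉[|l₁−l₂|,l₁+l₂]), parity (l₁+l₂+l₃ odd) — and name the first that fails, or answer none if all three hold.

Σmᵢ = 0  ✓
l₃∈[|l₁−l₂|,l₁+l₂]=[0,10], have l₃=2  ✓
Σlᵢ = 12 ⇒ even  ✓

none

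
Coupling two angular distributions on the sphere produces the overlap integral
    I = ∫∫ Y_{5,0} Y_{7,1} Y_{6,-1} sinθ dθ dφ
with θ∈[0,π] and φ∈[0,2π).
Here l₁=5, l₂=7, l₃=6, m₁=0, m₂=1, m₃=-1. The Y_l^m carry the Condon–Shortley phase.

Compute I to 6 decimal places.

Rules hold: Σm=0, L=18 even, 2≤6≤12.
N = 11·15·13 = 2145
Δ = 6!·4!·8!/19! = 1/174594420
Racah Σ t=1..5: t=1:−1/4147200 t=2:+1/207360 t=3:−1/82944 t=4:+1/207360 t=5:−1/4147200 = -1/345600
⇒ 3j(5 7 6; 0 0 0)² = 420/46189, sgn -1
Racah Σ t=1..5: t=1:−1/14515200 t=2:+1/414720 t=3:−1/103680 t=4:+1/165888 t=5:−1/2073600 = -17/9676800
⇒ 3j(5 7 6; 0 1 -1)² = 85/19019, sgn +1
4πI² = N·(3j₀)²·(3jₘ)² = 4500/51623
I = -1·√(0.0871704/4π) = -0.08328748

-0.083287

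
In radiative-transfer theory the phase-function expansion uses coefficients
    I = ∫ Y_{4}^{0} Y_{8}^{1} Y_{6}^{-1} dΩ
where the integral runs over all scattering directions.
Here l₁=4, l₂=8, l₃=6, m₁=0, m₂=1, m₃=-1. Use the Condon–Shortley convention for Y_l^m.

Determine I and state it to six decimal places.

-0.117331

Rules hold: Σm=0, L=18 even, 4≤6≤12.
N = 9·17·13 = 1989
Δ = 6!·2!·10!/19! = 1/23279256
Racah Σ t=2..4: t=2:+1/1658880 t=3:−1/518400 t=4:+1/1658880 = -1/1382400
⇒ 3j(4 8 6; 0 0 0)² = 504/46189, sgn -1
Racah Σ t=2..4: t=2:+1/2903040 t=3:−1/622080 t=4:+1/1382400 = -47/87091200
⇒ 3j(4 8 6; 0 1 -1)² = 2209/277134, sgn +1
4πI² = N·(3j₀)²·(3jₘ)² = 1670004/9653501
I = -1·√(0.172995/4π) = -0.11733063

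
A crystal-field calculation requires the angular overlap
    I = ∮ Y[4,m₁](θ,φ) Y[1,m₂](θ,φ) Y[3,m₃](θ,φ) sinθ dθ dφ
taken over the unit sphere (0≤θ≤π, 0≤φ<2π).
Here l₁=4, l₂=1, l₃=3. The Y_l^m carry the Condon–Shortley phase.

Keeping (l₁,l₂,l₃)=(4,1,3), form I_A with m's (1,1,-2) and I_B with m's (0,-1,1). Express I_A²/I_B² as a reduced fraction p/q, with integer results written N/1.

Same 4,1,3: normalisation and zero-m 3j drop out of the ratio.
A: Δ: 2! 6! 0! / 9! → 1/252; sum: t=2:+1/240 = 1/240; 3j²(4 1 3; 1 1 -2) = Δ·Π!·Σ² = 1/84  (sign -1)
B: Δ: 2! 6! 0! / 9! → 1/252; sum: t=0:+1/96 = 1/96; 3j²(4 1 3; 0 -1 1) = Δ·Π!·Σ² = 1/42  (sign +1)
I_A²/I_B² = (1/84)/(1/42) = 1/2

1/2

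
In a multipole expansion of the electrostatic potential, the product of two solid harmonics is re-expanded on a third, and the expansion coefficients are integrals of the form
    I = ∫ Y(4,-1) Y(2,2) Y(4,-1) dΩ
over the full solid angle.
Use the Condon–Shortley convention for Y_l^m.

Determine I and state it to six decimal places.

0.200662

Checks pass: Σm=0; 10 even; l₃=4∈[2,6].
(2·4+1)(2·2+1)(2·4+1) = 405
Δ: 2! 6! 2! / 11! → 1/13860
sum: t=0:+1/192 t=1:−1/36 t=2:+1/192 = -5/288
3j²(4 2 4; 0 0 0) = Δ·Π!·Σ² = 20/693  (sign -1)
sum: t=2:+1/144 = 1/144
3j²(4 2 4; -1 2 -1) = Δ·Π!·Σ² = 10/231  (sign -1)
combine: 4πI² = 405·20/693·10/231 = 3000/5929
take √, sign +1: I = 0.20066192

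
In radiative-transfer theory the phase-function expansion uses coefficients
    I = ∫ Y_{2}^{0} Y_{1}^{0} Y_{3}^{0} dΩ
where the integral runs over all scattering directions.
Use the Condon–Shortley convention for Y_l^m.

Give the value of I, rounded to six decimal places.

0.247767

m-sum 0 ✓  L=6 even ✓  1≤3≤3 ✓
Π(2lᵢ+1) = 5×3×7 = 105
triangle coeff Δ(2,1,3) = 1/105
Σ_t [0,0]: t=0:+1/4 = 1/4
(3j)²=3/35 [(2 1 3; 0 0 0)], sign=-1
(m-triple is (0,0,0) — same symbol as above.)
⇒ 4πI² = 27/35
I = (+1)√(27/35/(4π)) = 0.24776670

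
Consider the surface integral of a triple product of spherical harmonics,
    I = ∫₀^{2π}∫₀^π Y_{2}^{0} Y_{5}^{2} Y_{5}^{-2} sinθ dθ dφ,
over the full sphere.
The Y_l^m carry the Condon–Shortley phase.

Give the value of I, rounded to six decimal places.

Checks pass: Σm=0; 12 even; l₃=5∈[3,7].
(2·2+1)(2·5+1)(2·5+1) = 605
Δ: 2! 2! 8! / 13! → 1/38610
sum: t=0:+1/2880 t=1:−1/576 t=2:+1/2880 = -1/960
3j²(2 5 5; 0 0 0) = Δ·Π!·Σ² = 10/429  (sign +1)
sum: t=0:+1/20160 t=1:−1/1440 t=2:+1/2880 = -1/3360
3j²(2 5 5; 0 2 -2) = Δ·Π!·Σ² = 6/715  (sign +1)
combine: 4πI² = 605·10/429·6/715 = 20/169
take √, sign +1: I = 0.09704356

0.097044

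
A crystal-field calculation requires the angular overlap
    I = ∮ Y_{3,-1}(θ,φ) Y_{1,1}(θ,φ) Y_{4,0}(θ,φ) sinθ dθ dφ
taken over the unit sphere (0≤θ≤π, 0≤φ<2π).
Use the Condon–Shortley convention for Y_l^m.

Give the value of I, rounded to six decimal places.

Rules hold: Σm=0, L=8 even, 2≤4≤4.
N = 7·3·9 = 189
Δ = 0!·6!·2!/9! = 1/252
Racah Σ t=0..0: t=0:+1/36 = 1/36
⇒ 3j(3 1 4; 0 0 0)² = 4/63, sgn +1
Racah Σ t=0..0: t=0:+1/96 = 1/96
⇒ 3j(3 1 4; -1 1 0)² = 1/42, sgn +1
4πI² = N·(3j₀)²·(3jₘ)² = 2/7
I = +1·√(0.285714/4π) = 0.15078601

0.150786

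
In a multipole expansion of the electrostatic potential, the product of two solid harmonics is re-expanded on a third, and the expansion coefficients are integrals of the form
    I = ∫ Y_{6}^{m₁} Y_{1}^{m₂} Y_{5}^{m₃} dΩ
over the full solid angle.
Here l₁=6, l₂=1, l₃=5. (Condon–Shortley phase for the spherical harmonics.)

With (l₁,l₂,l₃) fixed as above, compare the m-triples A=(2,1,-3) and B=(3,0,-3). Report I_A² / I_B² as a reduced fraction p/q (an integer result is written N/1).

Same 6,1,5: normalisation and zero-m 3j drop out of the ratio.
A: Δ: 2! 10! 0! / 13! → 1/858; sum: t=2:+1/161280 = 1/161280; 3j²(6 1 5; 2 1 -3) = Δ·Π!·Σ² = 1/143  (sign +1)
B: Δ: 2! 10! 0! / 13! → 1/858; sum: t=1:−1/80640 = -1/80640; 3j²(6 1 5; 3 0 -3) = Δ·Π!·Σ² = 9/286  (sign -1)
I_A²/I_B² = (1/143)/(9/286) = 2/9

2/9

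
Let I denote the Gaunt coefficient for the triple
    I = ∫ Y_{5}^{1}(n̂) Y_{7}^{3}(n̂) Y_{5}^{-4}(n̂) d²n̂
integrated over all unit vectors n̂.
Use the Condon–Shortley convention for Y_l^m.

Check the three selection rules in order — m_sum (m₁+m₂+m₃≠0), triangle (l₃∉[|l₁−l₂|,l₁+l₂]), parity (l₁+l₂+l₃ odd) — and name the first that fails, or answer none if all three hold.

parity

Σmᵢ = 0  ✓
l₃∈[|l₁−l₂|,l₁+l₂]=[2,12], have l₃=5  ✓
Σlᵢ = 17 ⇒ odd  ✗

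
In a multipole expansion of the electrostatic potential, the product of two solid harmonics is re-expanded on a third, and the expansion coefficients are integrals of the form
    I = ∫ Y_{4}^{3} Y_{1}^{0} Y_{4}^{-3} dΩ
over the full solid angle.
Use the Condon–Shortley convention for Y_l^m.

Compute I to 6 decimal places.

0.000000

L=9 odd ⇒ parity kills the (l;000) factor ⇒ I = 0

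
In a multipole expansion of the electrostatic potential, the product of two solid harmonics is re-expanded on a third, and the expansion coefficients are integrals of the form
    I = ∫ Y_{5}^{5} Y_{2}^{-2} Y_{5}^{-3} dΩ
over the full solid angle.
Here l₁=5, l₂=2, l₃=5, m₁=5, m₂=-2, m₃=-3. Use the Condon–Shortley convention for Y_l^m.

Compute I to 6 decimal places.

0.088588

Rules hold: Σm=0, L=12 even, 3≤5≤7.
N = 11·5·11 = 605
Δ = 2!·8!·2!/13! = 1/38610
Racah Σ t=0..2: t=0:+1/2880 t=1:−1/576 t=2:+1/2880 = -1/960
⇒ 3j(5 2 5; 0 0 0)² = 10/429, sgn +1
Racah Σ t=0..0: t=0:+1/161280 = 1/161280
⇒ 3j(5 2 5; 5 -2 -3)² = 1/143, sgn +1
4πI² = N·(3j₀)²·(3jₘ)² = 50/507
I = +1·√(0.0986193/4π) = 0.08858824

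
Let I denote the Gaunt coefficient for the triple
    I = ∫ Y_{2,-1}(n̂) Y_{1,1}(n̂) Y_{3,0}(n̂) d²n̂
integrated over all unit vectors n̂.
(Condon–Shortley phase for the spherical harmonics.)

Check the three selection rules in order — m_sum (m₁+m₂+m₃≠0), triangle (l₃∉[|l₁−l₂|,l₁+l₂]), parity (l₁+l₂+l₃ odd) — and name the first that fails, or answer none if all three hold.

m₁+m₂+m₃ = -1 + 1 + 0 = 0  ✓
triangle: |2−1|=1 ≤ l₃=3 ≤ 2+1=3  ✓
parity: l₁+l₂+l₃ = 6 is even  ✓

none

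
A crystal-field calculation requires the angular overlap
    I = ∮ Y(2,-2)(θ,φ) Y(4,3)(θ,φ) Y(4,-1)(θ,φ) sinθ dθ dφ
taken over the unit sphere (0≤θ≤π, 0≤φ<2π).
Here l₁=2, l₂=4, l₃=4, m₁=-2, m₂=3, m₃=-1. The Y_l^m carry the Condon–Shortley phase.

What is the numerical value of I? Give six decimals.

0.159270

Rules hold: Σm=0, L=10 even, 2≤4≤6.
N = 5·9·9 = 405
Δ = 2!·2!·6!/11! = 1/13860
Racah Σ t=0..2: t=0:+1/192 t=1:−1/36 t=2:+1/192 = -5/288
⇒ 3j(2 4 4; 0 0 0)² = 20/693, sgn -1
Racah Σ t=2..2: t=2:+1/480 = 1/480
⇒ 3j(2 4 4; -2 3 -1)² = 3/110, sgn -1
4πI² = N·(3j₀)²·(3jₘ)² = 270/847
I = +1·√(0.318772/4π) = 0.15927046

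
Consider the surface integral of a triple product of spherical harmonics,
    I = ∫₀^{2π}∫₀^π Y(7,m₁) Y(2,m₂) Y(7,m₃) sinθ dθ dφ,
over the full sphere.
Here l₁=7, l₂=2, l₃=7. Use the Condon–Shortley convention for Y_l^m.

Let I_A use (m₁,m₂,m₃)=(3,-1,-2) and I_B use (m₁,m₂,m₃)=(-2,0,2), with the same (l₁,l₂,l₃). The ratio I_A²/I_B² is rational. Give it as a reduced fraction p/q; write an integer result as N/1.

1875/1936

Same 7,2,7: normalisation and zero-m 3j drop out of the ratio.
A: Δ: 2! 12! 2! / 17! → 1/185640; sum: t=0:+1/1935360 t=1:−1/4354560 = 1/3483648; 3j²(7 2 7; 3 -1 -2) = Δ·Π!·Σ² = 125/12376  (sign -1)
B: Δ: 2! 12! 2! / 17! → 1/185640; sum: t=0:+1/8709120 t=1:−1/967680 t=2:+1/2419200 = -11/21772800; 3j²(7 2 7; -2 0 2) = Δ·Π!·Σ² = 242/23205  (sign +1)
I_A²/I_B² = (125/12376)/(242/23205) = 1875/1936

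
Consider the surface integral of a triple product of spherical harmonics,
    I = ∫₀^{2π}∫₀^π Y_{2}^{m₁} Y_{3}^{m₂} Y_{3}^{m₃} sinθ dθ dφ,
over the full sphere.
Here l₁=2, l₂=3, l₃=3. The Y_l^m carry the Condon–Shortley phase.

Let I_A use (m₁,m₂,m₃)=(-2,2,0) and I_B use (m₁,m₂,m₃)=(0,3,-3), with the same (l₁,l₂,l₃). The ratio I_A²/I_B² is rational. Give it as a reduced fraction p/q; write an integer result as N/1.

Same 2,3,3: normalisation and zero-m 3j drop out of the ratio.
A: Δ: 2! 2! 4! / 9! → 1/3780; sum: t=2:+1/24 = 1/24; 3j²(2 3 3; -2 2 0) = Δ·Π!·Σ² = 1/21  (sign -1)
B: Δ: 2! 2! 4! / 9! → 1/3780; sum: t=2:+1/96 = 1/96; 3j²(2 3 3; 0 3 -3) = Δ·Π!·Σ² = 5/84  (sign +1)
I_A²/I_B² = (1/21)/(5/84) = 4/5

4/5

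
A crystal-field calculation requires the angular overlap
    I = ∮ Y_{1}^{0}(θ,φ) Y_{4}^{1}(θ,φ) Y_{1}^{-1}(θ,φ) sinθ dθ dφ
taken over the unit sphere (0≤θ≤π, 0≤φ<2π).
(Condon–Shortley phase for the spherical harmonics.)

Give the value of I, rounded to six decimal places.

0.000000

l₃=1 ∉ [3,5] — triangle fails ⇒ I = 0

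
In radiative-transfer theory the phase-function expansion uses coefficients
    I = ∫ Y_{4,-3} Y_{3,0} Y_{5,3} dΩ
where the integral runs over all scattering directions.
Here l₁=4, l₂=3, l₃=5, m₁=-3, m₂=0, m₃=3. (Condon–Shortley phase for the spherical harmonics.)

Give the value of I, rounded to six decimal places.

m-sum 0 ✓  L=12 even ✓  1≤5≤7 ✓
Π(2lᵢ+1) = 9×7×11 = 693
triangle coeff Δ(4,3,5) = 1/180180
Σ_t [0,2]: t=0:+1/576 t=1:−1/144 t=2:+1/576 = -1/288
(3j)²=20/1001 [(4 3 5; 0 0 0)], sign=+1
Σ_t [1,2]: t=1:−1/2880 t=2:+1/1440 = 1/2880
(3j)²=7/715 [(4 3 5; -3 0 3)], sign=+1
⇒ 4πI² = 252/1859
I = (+1)√(252/1859/(4π)) = 0.10386175

0.103862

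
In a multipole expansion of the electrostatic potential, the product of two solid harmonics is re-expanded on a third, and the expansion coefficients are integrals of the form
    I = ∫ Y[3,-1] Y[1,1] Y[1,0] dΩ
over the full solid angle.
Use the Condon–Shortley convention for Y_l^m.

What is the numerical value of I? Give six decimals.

0.000000

l₃=1 ∉ [2,4] — triangle fails ⇒ I = 0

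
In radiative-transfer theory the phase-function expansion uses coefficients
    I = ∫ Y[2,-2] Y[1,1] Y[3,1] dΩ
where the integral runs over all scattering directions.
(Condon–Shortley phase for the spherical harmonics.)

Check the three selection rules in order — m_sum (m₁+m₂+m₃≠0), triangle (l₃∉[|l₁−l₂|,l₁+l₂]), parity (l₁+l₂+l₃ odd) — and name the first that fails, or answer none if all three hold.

Σmᵢ = 0  ✓
l₃∈[|l₁−l₂|,l₁+l₂]=[1,3], have l₃=3  ✓
Σlᵢ = 6 ⇒ even  ✓

none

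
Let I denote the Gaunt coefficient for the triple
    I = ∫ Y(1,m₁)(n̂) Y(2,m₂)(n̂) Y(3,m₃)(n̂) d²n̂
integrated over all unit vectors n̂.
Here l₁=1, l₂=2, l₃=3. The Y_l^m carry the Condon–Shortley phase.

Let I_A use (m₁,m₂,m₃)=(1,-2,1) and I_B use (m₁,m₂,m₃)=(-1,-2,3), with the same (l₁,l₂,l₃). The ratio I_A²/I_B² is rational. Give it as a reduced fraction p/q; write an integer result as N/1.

1/15

Same 1,2,3: normalisation and zero-m 3j drop out of the ratio.
A: Δ: 0! 2! 4! / 7! → 1/105; sum: t=0:+1/48 = 1/48; 3j²(1 2 3; 1 -2 1) = Δ·Π!·Σ² = 1/105  (sign +1)
B: Δ: 0! 2! 4! / 7! → 1/105; sum: t=0:+1/48 = 1/48; 3j²(1 2 3; -1 -2 3) = Δ·Π!·Σ² = 1/7  (sign +1)
I_A²/I_B² = (1/105)/(1/7) = 1/15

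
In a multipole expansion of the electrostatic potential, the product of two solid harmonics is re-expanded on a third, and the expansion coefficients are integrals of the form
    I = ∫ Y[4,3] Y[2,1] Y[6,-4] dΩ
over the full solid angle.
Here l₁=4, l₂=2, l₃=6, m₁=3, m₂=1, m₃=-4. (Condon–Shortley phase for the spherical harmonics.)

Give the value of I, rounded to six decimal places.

Rules hold: Σm=0, L=12 even, 2≤6≤6.
N = 9·5·13 = 585
Δ = 0!·8!·4!/13! = 1/6435
Racah Σ t=0..0: t=0:+1/2304 = 1/2304
⇒ 3j(4 2 6; 0 0 0)² = 5/143, sgn +1
Racah Σ t=0..0: t=0:+1/30240 = 1/30240
⇒ 3j(4 2 6; 3 1 -4)² = 16/429, sgn +1
4πI² = N·(3j₀)²·(3jₘ)² = 1200/1573
I = +1·√(0.762873/4π) = 0.24638901

0.246389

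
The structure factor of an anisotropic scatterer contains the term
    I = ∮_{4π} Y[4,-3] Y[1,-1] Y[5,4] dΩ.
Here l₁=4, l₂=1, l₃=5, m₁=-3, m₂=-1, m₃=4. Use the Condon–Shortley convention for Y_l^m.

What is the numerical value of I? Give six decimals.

Rules hold: Σm=0, L=10 even, 3≤5≤5.
N = 9·3·11 = 297
Δ = 0!·8!·2!/11! = 1/495
Racah Σ t=0..0: t=0:+1/576 = 1/576
⇒ 3j(4 1 5; 0 0 0)² = 5/99, sgn -1
Racah Σ t=0..0: t=0:+1/10080 = 1/10080
⇒ 3j(4 1 5; -3 -1 4)² = 4/55, sgn -1
4πI² = N·(3j₀)²·(3jₘ)² = 12/11
I = +1·√(1.09091/4π) = 0.29463840

0.294638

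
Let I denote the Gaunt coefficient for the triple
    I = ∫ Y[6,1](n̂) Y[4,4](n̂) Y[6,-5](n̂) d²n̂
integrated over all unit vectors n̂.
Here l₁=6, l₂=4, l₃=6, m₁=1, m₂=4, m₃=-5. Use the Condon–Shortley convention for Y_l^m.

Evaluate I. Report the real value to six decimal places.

-0.102536

Rules hold: Σm=0, L=16 even, 2≤6≤10.
N = 13·9·13 = 1521
Δ = 4!·8!·4!/17! = 1/15315300
Racah Σ t=0..4: t=0:+1/829440 t=1:−1/25920 t=2:+1/9216 t=3:−1/25920 t=4:+1/829440 = 7/207360
⇒ 3j(6 4 6; 0 0 0)² = 28/2431, sgn +1
Racah Σ t=4..4: t=4:+1/2903040 = 1/2903040
⇒ 3j(6 4 6; 1 4 -5)² = 5/663, sgn -1
4πI² = N·(3j₀)²·(3jₘ)² = 420/3179
I = -1·√(0.132117/4π) = -0.10253555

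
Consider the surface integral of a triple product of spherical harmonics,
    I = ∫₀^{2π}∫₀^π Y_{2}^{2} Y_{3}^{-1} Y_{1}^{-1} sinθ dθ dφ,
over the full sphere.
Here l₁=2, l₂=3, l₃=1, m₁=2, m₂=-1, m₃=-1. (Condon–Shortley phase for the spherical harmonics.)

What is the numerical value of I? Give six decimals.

Checks pass: Σm=0; 6 even; l₃=1∈[1,5].
(2·2+1)(2·3+1)(2·1+1) = 105
Δ: 4! 0! 2! / 7! → 1/105
sum: t=2:+1/4 = 1/4
3j²(2 3 1; 0 0 0) = Δ·Π!·Σ² = 3/35  (sign -1)
sum: t=0:+1/48 = 1/48
3j²(2 3 1; 2 -1 -1) = Δ·Π!·Σ² = 1/105  (sign +1)
combine: 4πI² = 105·3/35·1/105 = 3/35
take √, sign -1: I = -0.08258890

-0.082589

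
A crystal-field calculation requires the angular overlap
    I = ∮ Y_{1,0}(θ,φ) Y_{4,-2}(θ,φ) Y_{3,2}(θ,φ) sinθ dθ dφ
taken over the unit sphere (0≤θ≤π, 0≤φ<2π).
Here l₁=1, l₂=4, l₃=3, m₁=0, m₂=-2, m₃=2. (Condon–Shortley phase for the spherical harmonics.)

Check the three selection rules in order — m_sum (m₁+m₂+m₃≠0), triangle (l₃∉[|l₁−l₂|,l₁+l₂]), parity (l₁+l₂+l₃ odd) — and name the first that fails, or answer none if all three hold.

Σmᵢ = 0  ✓
l₃∈[|l₁−l₂|,l₁+l₂]=[3,5], have l₃=3  ✓
Σlᵢ = 8 ⇒ even  ✓

none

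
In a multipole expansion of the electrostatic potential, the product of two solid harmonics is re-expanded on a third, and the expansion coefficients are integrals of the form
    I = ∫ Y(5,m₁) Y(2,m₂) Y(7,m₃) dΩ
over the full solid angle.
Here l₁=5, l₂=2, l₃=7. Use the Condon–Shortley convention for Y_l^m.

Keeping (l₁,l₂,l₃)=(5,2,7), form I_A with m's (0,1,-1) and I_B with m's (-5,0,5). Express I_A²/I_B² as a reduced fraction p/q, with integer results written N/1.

l's match ⇒ only the (l;m) 3-j factors differ between A and B.
A: triangle coeff Δ(5,2,7) = 1/15015; Σ_t [0,0]: t=0:+1/86400 = 1/86400; (3j)²=16/715 [(5 2 7; 0 1 -1)], sign=+1
B: triangle coeff Δ(5,2,7) = 1/15015; Σ_t [0,0]: t=0:+1/14515200 = 1/14515200; (3j)²=2/455 [(5 2 7; -5 0 5)], sign=+1
I_A²/I_B² = (16/715)/(2/455) = 56/11

56/11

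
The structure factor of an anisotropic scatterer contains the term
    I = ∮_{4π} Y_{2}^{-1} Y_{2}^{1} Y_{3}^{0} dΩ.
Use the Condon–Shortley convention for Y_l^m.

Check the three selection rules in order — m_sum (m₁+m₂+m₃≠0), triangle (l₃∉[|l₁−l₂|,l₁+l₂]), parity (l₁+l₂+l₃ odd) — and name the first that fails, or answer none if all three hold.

m₁+m₂+m₃ = -1 + 1 + 0 = 0  ✓
triangle: |2−2|=0 ≤ l₃=3 ≤ 2+2=4  ✓
parity: l₁+l₂+l₃ = 7 is odd  ✗

parity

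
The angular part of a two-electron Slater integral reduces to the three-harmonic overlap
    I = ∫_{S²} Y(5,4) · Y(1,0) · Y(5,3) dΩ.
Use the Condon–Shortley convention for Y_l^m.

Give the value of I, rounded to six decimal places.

0.000000

4 + 0 + 3 = 7 ≠ 0: azimuthal integral kills it; I = 0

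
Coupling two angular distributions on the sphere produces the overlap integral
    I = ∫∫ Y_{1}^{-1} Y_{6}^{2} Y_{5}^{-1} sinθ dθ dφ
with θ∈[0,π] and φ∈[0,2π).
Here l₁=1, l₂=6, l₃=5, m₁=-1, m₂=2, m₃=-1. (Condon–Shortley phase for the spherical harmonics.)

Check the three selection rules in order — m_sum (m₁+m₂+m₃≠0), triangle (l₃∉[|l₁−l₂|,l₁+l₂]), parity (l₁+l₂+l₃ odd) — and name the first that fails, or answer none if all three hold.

azimuthal sum: -1 + 2 − 1 = 0  ✓
5 ≤ 5 ≤ 7 (triangle on l)  ✓
L = 1 + 6 + 5 = 12 (even)  ✓

none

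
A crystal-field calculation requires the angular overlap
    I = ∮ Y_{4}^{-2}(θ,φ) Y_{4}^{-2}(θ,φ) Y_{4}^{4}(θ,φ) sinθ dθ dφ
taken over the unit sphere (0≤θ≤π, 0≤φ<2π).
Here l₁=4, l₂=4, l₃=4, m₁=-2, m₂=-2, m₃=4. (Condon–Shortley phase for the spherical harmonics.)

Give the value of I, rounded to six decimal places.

Checks pass: Σm=0; 12 even; l₃=4∈[0,8].
(2·4+1)(2·4+1)(2·4+1) = 729
Δ: 4! 4! 4! / 13! → 1/450450
sum: t=0:+1/13824 t=1:−1/216 t=2:+1/64 t=3:−1/216 t=4:+1/13824 = 5/768
3j²(4 4 4; 0 0 0) = Δ·Π!·Σ² = 18/1001  (sign +1)
sum: t=2:+1/2304 = 1/2304
3j²(4 4 4; -2 -2 4) = Δ·Π!·Σ² = 5/143  (sign +1)
combine: 4πI² = 729·18/1001·5/143 = 65610/143143
take √, sign +1: I = 0.19098314

0.190983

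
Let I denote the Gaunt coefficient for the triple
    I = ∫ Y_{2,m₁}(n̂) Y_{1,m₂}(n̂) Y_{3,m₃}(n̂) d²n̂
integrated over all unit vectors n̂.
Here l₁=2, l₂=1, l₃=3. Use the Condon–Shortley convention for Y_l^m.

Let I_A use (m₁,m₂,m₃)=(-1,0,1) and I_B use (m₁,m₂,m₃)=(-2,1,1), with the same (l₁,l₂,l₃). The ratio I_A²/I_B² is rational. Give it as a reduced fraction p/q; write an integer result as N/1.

8/1

Same 2,1,3: normalisation and zero-m 3j drop out of the ratio.
A: Δ: 0! 4! 2! / 7! → 1/105; sum: t=0:+1/6 = 1/6; 3j²(2 1 3; -1 0 1) = Δ·Π!·Σ² = 8/105  (sign +1)
B: Δ: 0! 4! 2! / 7! → 1/105; sum: t=0:+1/48 = 1/48; 3j²(2 1 3; -2 1 1) = Δ·Π!·Σ² = 1/105  (sign +1)
I_A²/I_B² = (8/105)/(1/105) = 8/1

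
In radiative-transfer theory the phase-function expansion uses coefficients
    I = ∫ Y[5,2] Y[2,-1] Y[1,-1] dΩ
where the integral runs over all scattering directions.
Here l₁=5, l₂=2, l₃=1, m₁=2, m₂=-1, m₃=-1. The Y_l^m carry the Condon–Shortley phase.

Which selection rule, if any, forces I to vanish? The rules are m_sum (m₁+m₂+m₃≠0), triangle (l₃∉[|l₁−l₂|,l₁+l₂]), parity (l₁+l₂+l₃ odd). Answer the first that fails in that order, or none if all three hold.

Σmᵢ = 0  ✓
l₃∈[|l₁−l₂|,l₁+l₂]=[3,7], have l₃=1  ✗
Σlᵢ = 8 ⇒ even

triangle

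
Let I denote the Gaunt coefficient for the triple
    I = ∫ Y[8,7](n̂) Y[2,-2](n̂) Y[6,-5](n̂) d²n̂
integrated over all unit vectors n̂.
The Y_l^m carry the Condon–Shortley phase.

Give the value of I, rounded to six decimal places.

Checks pass: Σm=0; 16 even; l₃=6∈[6,10].
(2·8+1)(2·2+1)(2·6+1) = 1105
Δ: 4! 12! 0! / 17! → 1/30940
sum: t=2:+1/2073600 = 1/2073600
3j²(8 2 6; 0 0 0) = Δ·Π!·Σ² = 28/1105  (sign +1)
sum: t=0:+1/958003200 = 1/958003200
3j²(8 2 6; 7 -2 -5) = Δ·Π!·Σ² = 3/68  (sign -1)
combine: 4πI² = 1105·28/1105·3/68 = 21/17
take √, sign -1: I = -0.31353083

-0.313531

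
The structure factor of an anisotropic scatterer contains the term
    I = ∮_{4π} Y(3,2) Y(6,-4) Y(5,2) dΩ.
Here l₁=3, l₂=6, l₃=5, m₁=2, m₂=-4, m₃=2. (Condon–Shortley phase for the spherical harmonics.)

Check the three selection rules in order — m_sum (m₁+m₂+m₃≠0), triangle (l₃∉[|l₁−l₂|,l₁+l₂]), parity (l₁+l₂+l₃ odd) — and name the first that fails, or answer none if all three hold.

none

azimuthal sum: 2 − 4 + 2 = 0  ✓
3 ≤ 5 ≤ 9 (triangle on l)  ✓
L = 3 + 6 + 5 = 14 (even)  ✓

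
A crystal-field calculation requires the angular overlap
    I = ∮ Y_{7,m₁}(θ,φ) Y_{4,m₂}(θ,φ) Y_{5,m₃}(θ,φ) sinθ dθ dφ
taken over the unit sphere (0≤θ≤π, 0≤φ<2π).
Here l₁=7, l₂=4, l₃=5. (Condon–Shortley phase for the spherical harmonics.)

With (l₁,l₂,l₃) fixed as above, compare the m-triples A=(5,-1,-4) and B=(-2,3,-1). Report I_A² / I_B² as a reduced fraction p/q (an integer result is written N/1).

l's match ⇒ only the (l;m) 3-j factors differ between A and B.
A: triangle coeff Δ(7,4,5) = 1/6126120; Σ_t [1,2]: t=1:−1/1209600 t=2:+1/1935360 = -1/3225600; (3j)²=243/61880 [(7 4 5; 5 -1 -4)], sign=+1
B: triangle coeff Δ(7,4,5) = 1/6126120; Σ_t [5,6]: t=5:−1/138240 t=6:+1/518400 = -11/2073600; (3j)²=77/4420 [(7 4 5; -2 3 -1)], sign=-1
I_A²/I_B² = (243/61880)/(77/4420) = 243/1078

243/1078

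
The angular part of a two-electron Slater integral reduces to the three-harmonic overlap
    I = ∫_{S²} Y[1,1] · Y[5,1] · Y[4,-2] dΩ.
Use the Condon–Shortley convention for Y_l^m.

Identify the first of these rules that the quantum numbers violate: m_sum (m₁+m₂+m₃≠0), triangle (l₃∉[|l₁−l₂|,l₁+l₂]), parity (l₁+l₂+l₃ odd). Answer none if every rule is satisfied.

none

azimuthal sum: 1 + 1 − 2 = 0  ✓
4 ≤ 4 ≤ 6 (triangle on l)  ✓
L = 1 + 5 + 4 = 10 (even)  ✓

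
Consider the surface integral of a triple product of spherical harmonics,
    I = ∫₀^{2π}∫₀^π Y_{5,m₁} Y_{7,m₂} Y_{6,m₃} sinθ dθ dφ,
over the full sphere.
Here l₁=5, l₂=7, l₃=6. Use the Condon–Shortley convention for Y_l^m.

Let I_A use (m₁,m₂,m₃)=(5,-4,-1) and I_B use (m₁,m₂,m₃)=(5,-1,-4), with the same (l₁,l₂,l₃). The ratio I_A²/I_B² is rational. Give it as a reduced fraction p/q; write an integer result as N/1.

11/4

l's match ⇒ only the (l;m) 3-j factors differ between A and B.
A: triangle coeff Δ(5,7,6) = 1/174594420; Σ_t [0,0]: t=0:+1/12441600 = 1/12441600; (3j)²=245/12597 [(5 7 6; 5 -4 -1)], sign=-1
B: triangle coeff Δ(5,7,6) = 1/174594420; Σ_t [0,0]: t=0:+1/24883200 = 1/24883200; (3j)²=980/138567 [(5 7 6; 5 -1 -4)], sign=+1
I_A²/I_B² = (245/12597)/(980/138567) = 11/4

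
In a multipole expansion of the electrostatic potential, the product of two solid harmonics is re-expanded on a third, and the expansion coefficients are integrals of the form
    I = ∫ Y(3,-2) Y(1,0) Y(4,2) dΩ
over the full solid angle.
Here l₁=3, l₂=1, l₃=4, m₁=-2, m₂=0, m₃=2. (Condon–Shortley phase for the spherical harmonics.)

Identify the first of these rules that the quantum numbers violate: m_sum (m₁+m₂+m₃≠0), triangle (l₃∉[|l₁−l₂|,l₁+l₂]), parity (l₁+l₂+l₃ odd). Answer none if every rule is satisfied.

m₁+m₂+m₃ = -2 + 0 + 2 = 0  ✓
triangle: |3−1|=2 ≤ l₃=4 ≤ 3+1=4  ✓
parity: l₁+l₂+l₃ = 8 is even  ✓

none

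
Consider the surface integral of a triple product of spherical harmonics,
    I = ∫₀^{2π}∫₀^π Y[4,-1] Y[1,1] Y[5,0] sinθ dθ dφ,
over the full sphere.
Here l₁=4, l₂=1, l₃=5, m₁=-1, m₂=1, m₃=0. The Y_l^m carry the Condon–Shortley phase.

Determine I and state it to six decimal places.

Checks pass: Σm=0; 10 even; l₃=5∈[3,5].
(2·4+1)(2·1+1)(2·5+1) = 297
Δ: 0! 8! 2! / 11! → 1/495
sum: t=0:+1/576 = 1/576
3j²(4 1 5; 0 0 0) = Δ·Π!·Σ² = 5/99  (sign -1)
sum: t=0:+1/1440 = 1/1440
3j²(4 1 5; -1 1 0) = Δ·Π!·Σ² = 2/99  (sign -1)
combine: 4πI² = 297·5/99·2/99 = 10/33
take √, sign +1: I = 0.15528807

0.155288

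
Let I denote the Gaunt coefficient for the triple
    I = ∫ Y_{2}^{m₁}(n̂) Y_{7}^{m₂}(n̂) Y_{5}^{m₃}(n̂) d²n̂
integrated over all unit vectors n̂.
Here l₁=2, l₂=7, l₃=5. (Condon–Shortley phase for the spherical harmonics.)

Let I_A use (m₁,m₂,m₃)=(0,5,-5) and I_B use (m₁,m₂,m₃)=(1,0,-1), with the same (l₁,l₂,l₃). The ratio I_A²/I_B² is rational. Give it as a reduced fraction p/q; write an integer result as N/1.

66/245

Same 2,7,5: normalisation and zero-m 3j drop out of the ratio.
A: Δ: 4! 0! 10! / 15! → 1/15015; sum: t=2:+1/14515200 = 1/14515200; 3j²(2 7 5; 0 5 -5) = Δ·Π!·Σ² = 2/455  (sign +1)
B: Δ: 4! 0! 10! / 15! → 1/15015; sum: t=1:−1/103680 = -1/103680; 3j²(2 7 5; 1 0 -1) = Δ·Π!·Σ² = 7/429  (sign -1)
I_A²/I_B² = (2/455)/(7/429) = 66/245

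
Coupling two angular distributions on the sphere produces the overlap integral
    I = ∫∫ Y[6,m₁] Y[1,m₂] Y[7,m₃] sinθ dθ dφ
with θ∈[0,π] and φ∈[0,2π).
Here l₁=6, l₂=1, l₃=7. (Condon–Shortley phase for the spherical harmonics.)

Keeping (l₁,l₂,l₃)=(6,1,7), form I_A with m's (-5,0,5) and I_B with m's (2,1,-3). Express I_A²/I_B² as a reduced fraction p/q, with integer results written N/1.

Shared (l₁,l₂,l₃)=(6,1,7): N and (l;000)² cancel in I_A²/I_B².
A: Δ = 0!·12!·2!/15! = 1/1365; Racah Σ t=0..0: t=0:+1/39916800 = 1/39916800; ⇒ 3j(6 1 7; -5 0 5)² = 8/455, sgn +1
B: Δ = 0!·12!·2!/15! = 1/1365; Racah Σ t=0..0: t=0:+1/1935360 = 1/1935360; ⇒ 3j(6 1 7; 2 1 -3)² = 3/91, sgn +1
I_A²/I_B² = (8/455)/(3/91) = 8/15

8/15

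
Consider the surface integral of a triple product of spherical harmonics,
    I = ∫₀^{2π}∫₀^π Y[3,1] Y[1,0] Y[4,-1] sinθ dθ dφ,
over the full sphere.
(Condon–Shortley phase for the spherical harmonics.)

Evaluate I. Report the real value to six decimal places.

-0.238414

m-sum 0 ✓  L=8 even ✓  2≤4≤4 ✓
Π(2lᵢ+1) = 7×3×9 = 189
triangle coeff Δ(3,1,4) = 1/252
Σ_t [0,0]: t=0:+1/36 = 1/36
(3j)²=4/63 [(3 1 4; 0 0 0)], sign=+1
Σ_t [0,0]: t=0:+1/48 = 1/48
(3j)²=5/84 [(3 1 4; 1 0 -1)], sign=-1
⇒ 4πI² = 5/7
I = (-1)√(5/7/(4π)) = -0.23841361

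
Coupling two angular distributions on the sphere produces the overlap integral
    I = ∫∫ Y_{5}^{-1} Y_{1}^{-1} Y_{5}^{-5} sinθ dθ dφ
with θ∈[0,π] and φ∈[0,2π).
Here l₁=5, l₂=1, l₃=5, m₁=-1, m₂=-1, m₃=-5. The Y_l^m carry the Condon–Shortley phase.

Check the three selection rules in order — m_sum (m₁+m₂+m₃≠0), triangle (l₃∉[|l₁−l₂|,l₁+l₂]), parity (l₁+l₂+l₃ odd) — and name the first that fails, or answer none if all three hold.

m_sum

m₁+m₂+m₃ = -1 − 1 − 5 = -7  ✗
triangle: |5−1|=4 ≤ l₃=5 ≤ 5+1=6
parity: l₁+l₂+l₃ = 11 is odd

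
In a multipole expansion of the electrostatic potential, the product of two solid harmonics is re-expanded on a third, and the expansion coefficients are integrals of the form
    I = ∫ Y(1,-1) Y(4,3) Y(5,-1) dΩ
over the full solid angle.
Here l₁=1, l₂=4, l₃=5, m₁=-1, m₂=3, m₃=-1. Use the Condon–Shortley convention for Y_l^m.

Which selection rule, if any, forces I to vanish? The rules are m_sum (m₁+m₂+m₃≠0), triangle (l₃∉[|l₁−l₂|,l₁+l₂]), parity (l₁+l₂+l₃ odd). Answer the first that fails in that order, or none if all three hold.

azimuthal sum: -1 + 3 − 1 = 1  ✗
3 ≤ 5 ≤ 5 (triangle on l)
L = 1 + 4 + 5 = 10 (even)

m_sum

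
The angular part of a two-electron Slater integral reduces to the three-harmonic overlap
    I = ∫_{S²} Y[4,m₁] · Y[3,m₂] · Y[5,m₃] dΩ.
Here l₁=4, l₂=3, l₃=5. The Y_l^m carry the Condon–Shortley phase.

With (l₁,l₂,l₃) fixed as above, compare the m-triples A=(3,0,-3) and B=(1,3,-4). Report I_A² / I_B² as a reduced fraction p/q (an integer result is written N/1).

14/45

Same 4,3,5: normalisation and zero-m 3j drop out of the ratio.
A: Δ: 2! 6! 4! / 13! → 1/180180; sum: t=0:+1/1440 t=1:−1/2880 = 1/2880; 3j²(4 3 5; 3 0 -3) = Δ·Π!·Σ² = 7/715  (sign +1)
B: Δ: 2! 6! 4! / 13! → 1/180180; sum: t=2:+1/5760 = 1/5760; 3j²(4 3 5; 1 3 -4) = Δ·Π!·Σ² = 9/286  (sign -1)
I_A²/I_B² = (7/715)/(9/286) = 14/45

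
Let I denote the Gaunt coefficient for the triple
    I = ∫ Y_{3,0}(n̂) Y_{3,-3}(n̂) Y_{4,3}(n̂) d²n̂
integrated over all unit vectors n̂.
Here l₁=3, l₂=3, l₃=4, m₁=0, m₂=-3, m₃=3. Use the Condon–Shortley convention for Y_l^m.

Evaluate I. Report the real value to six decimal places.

Rules hold: Σm=0, L=10 even, 0≤4≤6.
N = 7·7·9 = 441
Δ = 2!·4!·4!/11! = 1/34650
Racah Σ t=0..2: t=0:+1/72 t=1:−1/16 t=2:+1/72 = -5/144
⇒ 3j(3 3 4; 0 0 0)² = 2/77, sgn -1
Racah Σ t=0..0: t=0:+1/288 = 1/288
⇒ 3j(3 3 4; 0 -3 3)² = 1/22, sgn -1
4πI² = N·(3j₀)²·(3jₘ)² = 63/121
I = +1·√(0.520661/4π) = 0.20355073

0.203551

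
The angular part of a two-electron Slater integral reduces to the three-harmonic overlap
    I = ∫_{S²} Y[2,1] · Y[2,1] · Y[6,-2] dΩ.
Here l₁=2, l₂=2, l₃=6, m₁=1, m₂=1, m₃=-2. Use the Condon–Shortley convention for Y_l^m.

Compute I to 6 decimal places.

triangle: need 0≤l₃≤4, have 6; I=0

0.000000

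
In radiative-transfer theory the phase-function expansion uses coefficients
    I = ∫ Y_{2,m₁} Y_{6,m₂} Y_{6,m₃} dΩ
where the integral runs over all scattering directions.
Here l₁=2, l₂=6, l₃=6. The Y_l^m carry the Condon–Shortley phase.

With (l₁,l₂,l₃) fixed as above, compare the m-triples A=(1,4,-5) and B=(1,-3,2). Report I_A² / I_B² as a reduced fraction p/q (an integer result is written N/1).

99/50

l's match ⇒ only the (l;m) 3-j factors differ between A and B.
A: triangle coeff Δ(2,6,6) = 1/90090; Σ_t [0,1]: t=0:+1/7257600 t=1:−1/725760 = -1/806400; (3j)²=27/910 [(2 6 6; 1 4 -5)], sign=+1
B: triangle coeff Δ(2,6,6) = 1/90090; Σ_t [0,1]: t=0:+1/60480 t=1:−1/161280 = 1/96768; (3j)²=15/1001 [(2 6 6; 1 -3 2)], sign=+1
I_A²/I_B² = (27/910)/(15/1001) = 99/50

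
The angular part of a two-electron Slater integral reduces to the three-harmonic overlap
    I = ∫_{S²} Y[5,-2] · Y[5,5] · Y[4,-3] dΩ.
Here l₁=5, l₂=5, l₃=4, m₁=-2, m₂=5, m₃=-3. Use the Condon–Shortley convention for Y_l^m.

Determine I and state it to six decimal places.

m-sum 0 ✓  L=14 even ✓  0≤4≤10 ✓
Π(2lᵢ+1) = 11×11×9 = 1089
triangle coeff Δ(5,5,4) = 1/3153150
Σ_t [1,5]: t=1:−1/69120 t=2:+1/1728 t=3:−1/576 t=4:+1/1728 t=5:−1/69120 = -7/11520
(3j)²=2/143 [(5 5 4; 0 0 0)], sign=-1
Σ_t [6,6]: t=6:+1/103680 = 1/103680
(3j)²=7/429 [(5 5 4; -2 5 -3)], sign=-1
⇒ 4πI² = 42/169
I = (+1)√(42/169/(4π)) = 0.14062948

0.140629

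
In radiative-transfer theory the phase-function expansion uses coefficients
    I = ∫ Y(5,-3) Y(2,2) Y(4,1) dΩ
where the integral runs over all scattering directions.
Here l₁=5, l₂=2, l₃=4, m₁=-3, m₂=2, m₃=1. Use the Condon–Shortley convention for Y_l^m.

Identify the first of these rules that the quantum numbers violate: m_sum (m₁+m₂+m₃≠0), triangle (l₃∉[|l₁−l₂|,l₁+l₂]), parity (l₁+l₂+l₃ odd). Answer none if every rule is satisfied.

parity

m₁+m₂+m₃ = -3 + 2 + 1 = 0  ✓
triangle: |5−2|=3 ≤ l₃=4 ≤ 5+2=7  ✓
parity: l₁+l₂+l₃ = 11 is odd  ✗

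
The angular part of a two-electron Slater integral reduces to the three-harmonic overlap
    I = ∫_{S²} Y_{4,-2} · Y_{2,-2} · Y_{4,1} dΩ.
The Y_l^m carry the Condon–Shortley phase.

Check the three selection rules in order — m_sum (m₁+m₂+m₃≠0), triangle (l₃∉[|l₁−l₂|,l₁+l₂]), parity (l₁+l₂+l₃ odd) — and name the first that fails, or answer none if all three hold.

azimuthal sum: -2 − 2 + 1 = -3  ✗
2 ≤ 4 ≤ 6 (triangle on l)
L = 4 + 2 + 4 = 10 (even)

m_sum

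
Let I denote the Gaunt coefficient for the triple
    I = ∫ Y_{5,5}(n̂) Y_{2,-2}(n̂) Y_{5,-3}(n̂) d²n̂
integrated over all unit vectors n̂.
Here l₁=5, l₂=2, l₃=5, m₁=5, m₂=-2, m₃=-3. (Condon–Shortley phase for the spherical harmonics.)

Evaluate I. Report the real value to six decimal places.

0.088588

Rules hold: Σm=0, L=12 even, 3≤5≤7.
N = 11·5·11 = 605
Δ = 2!·8!·2!/13! = 1/38610
Racah Σ t=0..2: t=0:+1/2880 t=1:−1/576 t=2:+1/2880 = -1/960
⇒ 3j(5 2 5; 0 0 0)² = 10/429, sgn +1
Racah Σ t=0..0: t=0:+1/161280 = 1/161280
⇒ 3j(5 2 5; 5 -2 -3)² = 1/143, sgn +1
4πI² = N·(3j₀)²·(3jₘ)² = 50/507
I = +1·√(0.0986193/4π) = 0.08858824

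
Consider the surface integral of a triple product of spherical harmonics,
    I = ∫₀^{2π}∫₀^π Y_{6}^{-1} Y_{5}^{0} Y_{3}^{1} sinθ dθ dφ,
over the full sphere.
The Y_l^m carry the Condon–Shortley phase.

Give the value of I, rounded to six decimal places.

-0.077843

m-sum 0 ✓  L=14 even ✓  1≤3≤11 ✓
Π(2lᵢ+1) = 13×11×7 = 1001
triangle coeff Δ(6,5,3) = 1/675675
Σ_t [3,5]: t=3:−1/8640 t=4:+1/2304 t=5:−1/8640 = 7/34560
(3j)²=7/429 [(6 5 3; 0 0 0)], sign=-1
Σ_t [3,5]: t=3:−1/34560 t=4:+1/3456 t=5:−1/5760 = 1/11520
(3j)²=2/429 [(6 5 3; -1 0 1)], sign=+1
⇒ 4πI² = 98/1287
I = (-1)√(98/1287/(4π)) = -0.07784287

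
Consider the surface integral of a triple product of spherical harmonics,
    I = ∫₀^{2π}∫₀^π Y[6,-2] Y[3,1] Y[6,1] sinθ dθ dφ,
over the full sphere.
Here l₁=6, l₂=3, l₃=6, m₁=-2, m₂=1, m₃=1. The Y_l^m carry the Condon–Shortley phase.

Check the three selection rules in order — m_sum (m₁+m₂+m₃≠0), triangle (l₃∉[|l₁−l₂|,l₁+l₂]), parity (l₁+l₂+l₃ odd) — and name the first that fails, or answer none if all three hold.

parity

Σmᵢ = 0  ✓
l₃∈[|l₁−l₂|,l₁+l₂]=[3,9], have l₃=6  ✓
Σlᵢ = 15 ⇒ odd  ✗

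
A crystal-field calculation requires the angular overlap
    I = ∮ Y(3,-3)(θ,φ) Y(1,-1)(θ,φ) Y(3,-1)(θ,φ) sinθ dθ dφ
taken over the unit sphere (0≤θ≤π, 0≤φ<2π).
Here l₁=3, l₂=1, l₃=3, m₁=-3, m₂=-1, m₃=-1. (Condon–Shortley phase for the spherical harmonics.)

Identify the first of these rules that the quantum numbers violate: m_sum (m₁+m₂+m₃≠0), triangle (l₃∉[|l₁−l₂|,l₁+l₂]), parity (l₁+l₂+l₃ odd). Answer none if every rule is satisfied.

Σmᵢ = -5  ✗
l₃∈[|l₁−l₂|,l₁+l₂]=[2,4], have l₃=3
Σlᵢ = 7 ⇒ odd

m_sum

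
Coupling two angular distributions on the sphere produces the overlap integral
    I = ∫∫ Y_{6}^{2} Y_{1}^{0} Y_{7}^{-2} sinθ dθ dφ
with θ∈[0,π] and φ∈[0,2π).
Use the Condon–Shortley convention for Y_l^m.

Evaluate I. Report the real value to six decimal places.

Rules hold: Σm=0, L=14 even, 5≤7≤7.
N = 13·3·15 = 585
Δ = 0!·12!·2!/15! = 1/1365
Racah Σ t=0..0: t=0:+1/518400 = 1/518400
⇒ 3j(6 1 7; 0 0 0)² = 7/195, sgn -1
Racah Σ t=0..0: t=0:+1/967680 = 1/967680
⇒ 3j(6 1 7; 2 0 -2)² = 3/91, sgn -1
4πI² = N·(3j₀)²·(3jₘ)² = 9/13
I = +1·√(0.692308/4π) = 0.23471705

0.234717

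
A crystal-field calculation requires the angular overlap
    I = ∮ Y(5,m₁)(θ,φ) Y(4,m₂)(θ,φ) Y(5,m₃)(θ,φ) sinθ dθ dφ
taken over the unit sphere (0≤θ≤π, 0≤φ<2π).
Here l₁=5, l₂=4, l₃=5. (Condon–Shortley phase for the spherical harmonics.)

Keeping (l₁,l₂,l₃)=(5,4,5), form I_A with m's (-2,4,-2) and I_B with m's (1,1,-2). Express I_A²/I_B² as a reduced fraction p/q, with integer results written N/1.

l's match ⇒ only the (l;m) 3-j factors differ between A and B.
A: triangle coeff Δ(5,4,5) = 1/3153150; Σ_t [4,4]: t=4:+1/20736 = 1/20736; (3j)²=35/1287 [(5 4 5; -2 4 -2)], sign=-1
B: triangle coeff Δ(5,4,5) = 1/3153150; Σ_t [1,4]: t=1:−1/5184 t=2:+1/1152 t=3:−1/2880 t=4:+1/103680 = 7/20736; (3j)²=35/2574 [(5 4 5; 1 1 -2)], sign=-1
I_A²/I_B² = (35/1287)/(35/2574) = 2/1

2/1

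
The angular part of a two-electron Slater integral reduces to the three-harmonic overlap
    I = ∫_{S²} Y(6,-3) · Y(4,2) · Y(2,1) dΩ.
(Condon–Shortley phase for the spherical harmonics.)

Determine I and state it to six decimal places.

-0.252474

Checks pass: Σm=0; 12 even; l₃=2∈[2,10].
(2·6+1)(2·4+1)(2·2+1) = 585
Δ: 8! 4! 0! / 13! → 1/6435
sum: t=4:+1/2304 = 1/2304
3j²(6 4 2; 0 0 0) = Δ·Π!·Σ² = 5/143  (sign +1)
sum: t=6:+1/8640 = 1/8640
3j²(6 4 2; -3 2 1) = Δ·Π!·Σ² = 28/715  (sign -1)
combine: 4πI² = 585·5/143·28/715 = 1260/1573
take √, sign -1: I = -0.25247360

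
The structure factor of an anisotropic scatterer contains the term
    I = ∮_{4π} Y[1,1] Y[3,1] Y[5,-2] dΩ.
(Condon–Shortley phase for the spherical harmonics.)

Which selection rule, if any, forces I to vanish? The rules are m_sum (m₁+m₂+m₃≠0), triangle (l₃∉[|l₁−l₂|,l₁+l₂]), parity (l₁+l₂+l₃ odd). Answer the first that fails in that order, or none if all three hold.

Σmᵢ = 0  ✓
l₃∈[|l₁−l₂|,l₁+l₂]=[2,4], have l₃=5  ✗
Σlᵢ = 9 ⇒ odd

triangle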